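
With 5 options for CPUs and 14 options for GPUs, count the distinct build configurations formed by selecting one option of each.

By the multiplication principle: 5 x 14.

Final answer: 70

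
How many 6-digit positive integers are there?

These are the integers in [10^5, 10^6), so the count is 10^6 - 10^5 = 9 x 10^5.

Final answer: 900000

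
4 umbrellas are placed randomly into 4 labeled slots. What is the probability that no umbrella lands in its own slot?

D(n) = (n-1)(D(n-1) + D(n-2)), D(0)=1, D(1)=0.
Building up: D(2)=1, D(3)=2, D(4)=9.
Total arrangements: 4! = 24.
Probability = D(4)/4! = 3/8.

Final answer: D(4)/4! = 9/24 = 0.375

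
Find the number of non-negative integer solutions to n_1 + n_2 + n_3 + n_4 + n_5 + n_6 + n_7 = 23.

Stars and bars with 23 stars and 6 bars:
C(23+7-1, 7-1) = C(29,6).

Final answer: C(29,6) = 475020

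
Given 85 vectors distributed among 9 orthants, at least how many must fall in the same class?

By pigeonhole with 85 objects and 9 categories: ceiling(85/9).

Final answer: 10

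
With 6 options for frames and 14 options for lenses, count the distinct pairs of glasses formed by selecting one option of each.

By the multiplication principle: 6 x 14.

Final answer: 84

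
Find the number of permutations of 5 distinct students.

The number of ways to arrange 5 distinct objects is 5!.

Final answer: 5! = 120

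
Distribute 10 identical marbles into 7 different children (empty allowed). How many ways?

Stars and bars: C(n+k-1, k-1) = C(16,6).

Final answer: C(16,6) = 8008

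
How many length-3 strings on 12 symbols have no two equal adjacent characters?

Let g(n) count such strings. g(1) = 12, and each valid string of length n-1 extends in 11 ways (any symbol but the last), so g(n) = 11 g(n-1).
Total: g(3) = 12 x 11^2.

Final answer: 12 x 11^{2} = 1452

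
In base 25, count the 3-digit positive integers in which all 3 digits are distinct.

The leading digit has 24 choices (anything but zero); the next has 24 (anything but the first), then 23, and so on, one fewer each time.
Total: 24 x 24 x 23.

Final answer: 13248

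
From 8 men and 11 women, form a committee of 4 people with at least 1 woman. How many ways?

Sum over valid woman counts:
C(11,1)C(8,3) = 616
C(11,2)C(8,2) = 1540
C(11,3)C(8,1) = 1320
C(11,4)C(8,0) = 330
Total: 616 + 1540 + 1320 + 330.

Final answer: 3806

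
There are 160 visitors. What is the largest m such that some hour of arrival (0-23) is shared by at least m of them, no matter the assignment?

There are 24 possible values for hour of arrival (0-23). With 160 visitors and 24 categories, by pigeonhole: ceiling(160/24).

Final answer: 7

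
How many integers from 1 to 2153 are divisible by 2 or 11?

Multiples of 2: 1076. Multiples of 11: 195. Of both (lcm=22): 97.
By inclusion-exclusion: 1076 + 195 - 97.

Final answer: 1174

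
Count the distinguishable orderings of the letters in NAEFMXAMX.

Letters (A:2, E:1, F:1, M:2, N:1, X:2). Total letters: 9.
Permutations = 9!/(2! x 2! x 2!).

Final answer: 45360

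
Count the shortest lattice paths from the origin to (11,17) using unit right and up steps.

Each path has 11 right steps and 17 up steps in some order (28 steps total).
Choose which 17 of the 28 steps are up: C(28,17).

Final answer: C(28,17) = 21474180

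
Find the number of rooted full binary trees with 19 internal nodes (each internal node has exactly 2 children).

This is a standard Catalan-number count: the answer is C_n. Here n = 19.
C_n = (2n)!/(n!(n+1)!), so C_{19} = 38!/(19! x 20!) = C(38,19)/20 = 35345263800/20.

Final answer: C_{19} = 1767263190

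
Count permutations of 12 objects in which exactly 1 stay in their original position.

Choose which 1 elements are fixed: C(12,1) = 12.
Derange the remaining 11 using D(j) = (j-1)(D(j-1) + D(j-2)), D(0)=1, D(1)=0: D(2)=1, D(3)=2, D(4)=9, D(5)=44, D(6)=265, D(7)=1854, D(8)=14833, D(9)=133496, D(10)=1334961, D(11)=14684570.
Total: 12 x 14684570.

Final answer: C(12,1) D(11) = 176214840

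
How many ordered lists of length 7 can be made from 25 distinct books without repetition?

P(25,7) = 25!/(25-7)! = 25!/18!.

Final answer: P(25,7) = 2422728000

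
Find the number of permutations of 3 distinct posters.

The number of ways to arrange 3 distinct objects is 3!.

Final answer: 3! = 6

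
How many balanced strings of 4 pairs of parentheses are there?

This is a standard Catalan-number count: the answer is C_n. Here n = 4 (pairs).
C_n = C(2n,n)/(n+1), so C_{4} = C(8,4)/5 = 70/5.

Final answer: C_{4} = 14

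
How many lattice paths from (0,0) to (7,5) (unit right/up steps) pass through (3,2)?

Paths (0,0)->(3,2): C(5,2) = 10.
Paths (3,2)->(7,5): C(7,3) = 35.
By multiplication principle: 10 x 35.

Final answer: 350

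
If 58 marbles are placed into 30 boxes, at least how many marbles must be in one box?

By the pigeonhole principle: ceiling(58/30).

Final answer: 2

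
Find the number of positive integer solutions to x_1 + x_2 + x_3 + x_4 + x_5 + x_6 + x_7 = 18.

Substitute x'_i = x_i - 1 (so x'_i >= 0). Then sum x'_i = 18 - 7 = 11.
Stars and bars: C(11+7-1, 7-1) = C(17,6).

Final answer: C(17,6) = 12376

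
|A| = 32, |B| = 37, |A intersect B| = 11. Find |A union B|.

|A union B| = |A| + |B| - |A intersect B| = 32 + 37 - 11.

Final answer: 58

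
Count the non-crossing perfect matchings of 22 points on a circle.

The structures are counted by the Catalan number C_n. Here n = 22/2 = 11.
C_n = C(2n,n) - C(2n,n+1), so C_{11} = C(22,11) - C(22,12) = 705432 - 646646.

Final answer: C_{11} = 58786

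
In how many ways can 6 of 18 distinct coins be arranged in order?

P(18,6) = 18!/(18-6)! = 18!/12!.

Final answer: P(18,6) = 13366080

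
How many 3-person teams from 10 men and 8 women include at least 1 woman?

Sum over valid woman counts:
C(8,1)C(10,2) = 360
C(8,2)C(10,1) = 280
C(8,3)C(10,0) = 56
Total: 360 + 280 + 56.

Final answer: 696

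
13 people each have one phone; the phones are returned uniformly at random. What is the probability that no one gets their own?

D(n) = (n-1)(D(n-1) + D(n-2)), D(0)=1, D(1)=0.
Building up: D(2)=1, D(3)=2, D(4)=9, D(5)=44, D(6)=265, D(7)=1854, D(8)=14833, D(9)=133496, D(10)=1334961, D(11)=14684570, D(12)=176214841, D(13)=2290792932.
Total arrangements: 13! = 6227020800.
Probability = D(13)/13! = 63633137/172972800.

Final answer: D(13)/13! = 2290792932/6227020800 = 0.367879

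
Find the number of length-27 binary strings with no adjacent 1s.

A valid string ends in 0 (append to any length-(n-1) valid string) or in 01 (append to any length-(n-2) valid string), so a(n) = a(n-1) + a(n-2) with a(1)=2, a(2)=3.
Building up term by term: a(1)=2, a(2)=3, a(3)=5, a(4)=8, a(5)=13, a(6)=21, a(7)=34, a(8)=55, a(9)=89, a(10)=144, a(11)=233, a(12)=377, a(13)=610, a(14)=987, a(15)=1597, a(16)=2584, a(17)=4181, a(18)=6765, a(19)=10946, a(20)=17711, a(21)=28657, a(22)=46368, a(23)=75025, a(24)=121393, a(25)=196418, a(26)=317811, a(27)=514229.

Final answer: 514229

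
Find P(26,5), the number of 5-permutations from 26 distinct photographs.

P(26,5) = 26!/(26-5)! = 26!/21!.

Final answer: P(26,5) = 7893600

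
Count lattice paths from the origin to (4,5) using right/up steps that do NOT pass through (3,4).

Total paths to (4,5): C(9,5) = 126.
Paths through (3,4): C(7,4) x C(2,1) = 70.
Avoiding (3,4): 126 - 70.

Final answer: 56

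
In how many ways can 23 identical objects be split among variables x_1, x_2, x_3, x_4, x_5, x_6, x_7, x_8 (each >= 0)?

Stars and bars with 23 stars and 7 bars:
C(23+8-1, 8-1) = C(30,7).

Final answer: C(30,7) = 2035800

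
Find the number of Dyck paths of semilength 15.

Total monotonic paths to (15,15): C(30,15) = 155117520.
A path is bad iff it touches y = x + 1; reflecting its initial segment maps bad paths bijectively onto all paths to (14,16), of which there are C(30,16) = 145422675.
Valid Dyck paths: 155117520 - 145422675.
(Equivalently, C_{15} = C(30,15)/16 = 155117520/16.)

Final answer: C_{15} = 9694845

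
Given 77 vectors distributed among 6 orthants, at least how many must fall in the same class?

By pigeonhole with 77 objects and 6 categories: ceiling(77/6).

Final answer: 13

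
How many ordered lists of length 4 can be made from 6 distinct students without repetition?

P(6,4) = 6!/(6-4)! = 6!/2!.

Final answer: P(6,4) = 360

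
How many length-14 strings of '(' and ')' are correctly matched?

This is counted by the nth Catalan number C_n. Here n = 7 (pairs).
C_n = (2n)!/(n!(n+1)!), so C_{7} = 14!/(7! x 8!) = C(14,7)/8 = 3432/8.

Final answer: C_{7} = 429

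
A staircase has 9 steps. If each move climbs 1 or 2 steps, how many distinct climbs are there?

Condition on the final move: it is a 1-step (f(n-1) ways to get there) or a 2-step (f(n-2) ways), so f(n) = f(n-1) + f(n-2), with f(1)=1, f(2)=2.
Computing successive values: f(1)=1, f(2)=2, f(3)=3, f(4)=5, f(5)=8, f(6)=13, f(7)=21, f(8)=34, f(9)=55.

Final answer: 55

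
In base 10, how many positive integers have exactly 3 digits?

In base 10, the leading digit has 9 choices (1..9); each of the remaining 2 digits has 10 choices.
Total: 9 x 10^2.

Final answer: 900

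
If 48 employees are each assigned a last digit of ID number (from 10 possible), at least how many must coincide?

There are 10 possible values for last digit of ID number. With 48 employees and 10 categories, by pigeonhole: ceiling(48/10).

Final answer: 5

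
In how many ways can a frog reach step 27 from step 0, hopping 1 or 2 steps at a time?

Let f(n) be the number of climbs. Removing the last move (1 or 2 steps) gives f(n) = f(n-1) + f(n-2); base cases f(1)=1, f(2)=2.
Computing successive values: f(1)=1, f(2)=2, f(3)=3, f(4)=5, f(5)=8, f(6)=13, f(7)=21, f(8)=34, f(9)=55, f(10)=89, f(11)=144, f(12)=233, f(13)=377, f(14)=610, f(15)=987, f(16)=1597, f(17)=2584, f(18)=4181, f(19)=6765, f(20)=10946, f(21)=17711, f(22)=28657, f(23)=46368, f(24)=75025, f(25)=121393, f(26)=196418, f(27)=317811.

Final answer: 317811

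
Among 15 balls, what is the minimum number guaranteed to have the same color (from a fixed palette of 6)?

There are 6 possible values for color (from a fixed palette of 6). With 15 balls and 6 categories, by pigeonhole: ceiling(15/6).

Final answer: 3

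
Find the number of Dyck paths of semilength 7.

Total monotonic paths to (7,7): C(14,7) = 3432.
A path is bad iff it touches y = x + 1; reflecting its initial segment maps bad paths bijectively onto all paths to (6,8), of which there are C(14,8) = 3003.
Valid Dyck paths: 3432 - 3003.
(Check: C(14,7) - C(14,8) = C(14,7)/8, the Catalan number C_{7}.)

Final answer: C_{7} = 429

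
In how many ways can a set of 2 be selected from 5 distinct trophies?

C(5,2) = 5!/(2! x (5-2)!).

Final answer: C(5,2) = 10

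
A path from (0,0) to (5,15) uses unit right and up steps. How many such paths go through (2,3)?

Paths (0,0)->(2,3): C(5,3) = 10.
Paths (2,3)->(5,15): C(15,12) = 455.
By multiplication principle: 10 x 455.

Final answer: 4550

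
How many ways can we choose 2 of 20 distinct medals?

C(20,2) = 20!/(2! x (20-2)!).

Final answer: C(20,2) = 190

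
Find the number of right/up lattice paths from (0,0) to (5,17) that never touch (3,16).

Total paths to (5,17): C(22,17) = 26334.
Paths through (3,16): C(19,16) x C(3,1) = 2907.
Avoiding (3,16): 26334 - 2907.

Final answer: 23427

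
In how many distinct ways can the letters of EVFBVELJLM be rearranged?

Letters (B:1, E:2, F:1, J:1, L:2, M:1, V:2). Total letters: 10.
Permutations = 10!/(2! x 2! x 2!).

Final answer: 453600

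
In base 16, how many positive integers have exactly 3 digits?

Leading digit: 15 options (nonzero). Other 2 digit(s): 16 options each.
Total: 15 x 16^2.

Final answer: 3840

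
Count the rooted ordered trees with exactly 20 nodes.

This is a standard Catalan-number count: the answer is C_n. Here n = 20 - 1 = 19.
C_n = (2n)!/(n!(n+1)!), so C_{19} = 38!/(19! x 20!) = C(38,19)/20 = 35345263800/20.

Final answer: C_{19} = 1767263190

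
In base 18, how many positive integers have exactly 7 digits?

These are the integers in [18^6, 18^7), so the count is 18^7 - 18^6 = 17 x 18^6.

Final answer: 578207808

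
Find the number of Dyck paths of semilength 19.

Total monotonic paths to (19,19): C(38,19) = 35345263800.
Paths that cross above y=x (reflection bijection): C(38,20) = 33578000610.
Valid Dyck paths: 35345263800 - 33578000610.
(These counts are the Catalan numbers.)

Final answer: C_{19} = 1767263190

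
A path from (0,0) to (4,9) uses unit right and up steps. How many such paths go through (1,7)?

Paths (0,0)->(1,7): C(8,7) = 8.
Paths (1,7)->(4,9): C(5,2) = 10.
By multiplication principle: 8 x 10.

Final answer: 80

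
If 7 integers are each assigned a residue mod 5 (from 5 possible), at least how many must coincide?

There are 5 possible values for residue mod 5. With 7 integers and 5 categories, by pigeonhole: ceiling(7/5).

Final answer: 2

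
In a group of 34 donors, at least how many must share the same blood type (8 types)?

There are 8 possible values for blood type (8 types). With 34 donors and 8 categories, by pigeonhole: ceiling(34/8).

Final answer: 5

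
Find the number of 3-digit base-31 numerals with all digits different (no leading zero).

The leading digit has 30 choices (anything but zero); the next has 30 (anything but the first), then 29, and so on, one fewer each time.
Total: 30 x 30 x 29.

Final answer: 26100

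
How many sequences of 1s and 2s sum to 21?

Condition on the final move: it is a 1-step (f(n-1) ways to get there) or a 2-step (f(n-2) ways), so f(n) = f(n-1) + f(n-2), with f(1)=1, f(2)=2.
Iterating the recurrence: f(1)=1, f(2)=2, f(3)=3, f(4)=5, f(5)=8, f(6)=13, f(7)=21, f(8)=34, f(9)=55, f(10)=89, f(11)=144, f(12)=233, f(13)=377, f(14)=610, f(15)=987, f(16)=1597, f(17)=2584, f(18)=4181, f(19)=6765, f(20)=10946, f(21)=17711.

Final answer: 17711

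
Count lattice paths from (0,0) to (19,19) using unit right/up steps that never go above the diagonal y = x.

Total monotonic paths to (19,19): C(38,19) = 35345263800.
By the reflection principle, paths that go above the diagonal number C(38,20) = 33578000610.
Valid Dyck paths: 35345263800 - 33578000610.
(Check: C(38,19) - C(38,20) = C(38,19)/20, the Catalan number C_{19}.)

Final answer: C_{19} = 1767263190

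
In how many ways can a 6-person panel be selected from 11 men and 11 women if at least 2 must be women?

Sum over valid woman counts:
C(11,2)C(11,4) = 18150
C(11,3)C(11,3) = 27225
C(11,4)C(11,2) = 18150
C(11,5)C(11,1) = 5082
C(11,6)C(11,0) = 462
Total: 18150 + 27225 + 18150 + 5082 + 462.

Final answer: 69069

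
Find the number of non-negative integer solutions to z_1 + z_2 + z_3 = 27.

Stars and bars with 27 stars and 2 bars:
C(27+3-1, 3-1) = C(29,2).

Final answer: C(29,2) = 406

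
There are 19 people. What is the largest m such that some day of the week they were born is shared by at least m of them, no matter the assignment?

There are 7 possible values for day of the week they were born. With 19 people and 7 categories, by pigeonhole: ceiling(19/7).

Final answer: 3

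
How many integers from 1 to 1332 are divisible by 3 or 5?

Multiples of 3: 444. Multiples of 5: 266. Of both (lcm=15): 88.
By inclusion-exclusion: 444 + 266 - 88.

Final answer: 622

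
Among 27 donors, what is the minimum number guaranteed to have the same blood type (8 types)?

There are 8 possible values for blood type (8 types). With 27 donors and 8 categories, by pigeonhole: ceiling(27/8).

Final answer: 4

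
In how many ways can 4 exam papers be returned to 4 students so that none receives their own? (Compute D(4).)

Derangements satisfy D(n) = (n-1)(D(n-1) + D(n-2)), starting from D(0)=1, D(1)=0.
D(2) = 1 x (0 + 1) = 1
D(3) = 2 x (1 + 0) = 2
D(4) = 3 x (D(3) + D(2)) = 3 x (2 + 1)

Final answer: D(4) = 9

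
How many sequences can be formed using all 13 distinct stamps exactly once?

The number of ways to arrange 13 distinct objects is 13!.

Final answer: 13! = 6227020800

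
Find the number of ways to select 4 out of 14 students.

C(14,4) = 14!/(4! x (14-4)!).

Final answer: C(14,4) = 1001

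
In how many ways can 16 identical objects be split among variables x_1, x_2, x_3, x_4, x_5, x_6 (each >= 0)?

Stars and bars with 16 stars and 5 bars:
C(16+6-1, 6-1) = C(21,5).

Final answer: C(21,5) = 20349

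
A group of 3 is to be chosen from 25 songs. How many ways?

C(25,3) = 25!/(3! x (25-3)!).

Final answer: C(25,3) = 2300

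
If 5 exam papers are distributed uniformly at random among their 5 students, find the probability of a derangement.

Derangements satisfy D(n) = (n-1)(D(n-1) + D(n-2)), starting from D(0)=1, D(1)=0.
Building up: D(2)=1, D(3)=2, D(4)=9, D(5)=44.
Total arrangements: 5! = 120.
Probability = D(5)/5! = 11/30.

Final answer: D(5)/5! = 44/120 = 0.366667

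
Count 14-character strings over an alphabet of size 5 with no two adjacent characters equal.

Let g(n) count such strings. g(1) = 5, and each valid string of length n-1 extends in 4 ways (any symbol but the last), so g(n) = 4 g(n-1).
Total: g(14) = 5 x 4^13.

Final answer: 5 x 4^{13} = 335544320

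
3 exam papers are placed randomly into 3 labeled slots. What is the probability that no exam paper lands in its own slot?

Derangements satisfy D(n) = (n-1)(D(n-1) + D(n-2)), starting from D(0)=1, D(1)=0.
Building up: D(2)=1, D(3)=2.
Total arrangements: 3! = 6.
Probability = D(3)/3! = 1/3.

Final answer: D(3)/3! = 2/6 = 0.333333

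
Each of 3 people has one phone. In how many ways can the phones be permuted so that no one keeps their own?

Use the recurrence D(n) = (n-1)(D(n-1) + D(n-2)) with D(0)=1, D(1)=0.
D(2) = 1 x (0 + 1) = 1
D(3) = 2 x (D(2) + D(1)) = 2 x (1 + 0)

Final answer: D(3) = 2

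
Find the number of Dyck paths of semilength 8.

Total monotonic paths to (8,8): C(16,8) = 12870.
A path is bad iff it touches y = x + 1; reflecting its initial segment maps bad paths bijectively onto all paths to (7,9), of which there are C(16,9) = 11440.
Valid Dyck paths: 12870 - 11440.
(Equivalently, C_{8} = C(16,8)/9 = 12870/9.)

Final answer: C_{8} = 1430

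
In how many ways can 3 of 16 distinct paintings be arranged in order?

P(16,3) = 16!/(16-3)! = 16!/13!.

Final answer: P(16,3) = 3360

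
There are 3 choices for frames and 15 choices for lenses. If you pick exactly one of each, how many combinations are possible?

By the multiplication principle: 3 x 15.

Final answer: 45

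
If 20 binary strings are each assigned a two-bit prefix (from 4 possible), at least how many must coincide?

There are 4 possible values for two-bit prefix. With 20 binary strings and 4 categories, by pigeonhole: ceiling(20/4).

Final answer: 5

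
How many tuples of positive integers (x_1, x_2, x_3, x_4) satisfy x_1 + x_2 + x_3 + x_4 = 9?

Substitute x'_i = x_i - 1 (so x'_i >= 0). Then sum x'_i = 9 - 4 = 5.
Stars and bars: C(5+4-1, 4-1) = C(8,3).

Final answer: C(8,3) = 56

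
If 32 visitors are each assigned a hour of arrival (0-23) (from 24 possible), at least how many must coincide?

There are 24 possible values for hour of arrival (0-23). With 32 visitors and 24 categories, by pigeonhole: ceiling(32/24).

Final answer: 2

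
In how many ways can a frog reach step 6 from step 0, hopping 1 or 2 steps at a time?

Let f(n) be the number of climbs. Removing the last move (1 or 2 steps) gives f(n) = f(n-1) + f(n-2); base cases f(1)=1, f(2)=2.
Computing successive values: f(1)=1, f(2)=2, f(3)=3, f(4)=5, f(5)=8, f(6)=13.

Final answer: 13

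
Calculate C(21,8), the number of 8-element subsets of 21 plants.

C(21,8) = 21!/(8! x (21-8)!).

Final answer: C(21,8) = 203490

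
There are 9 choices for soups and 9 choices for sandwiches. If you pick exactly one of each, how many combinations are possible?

By the multiplication principle: 9 x 9.

Final answer: 81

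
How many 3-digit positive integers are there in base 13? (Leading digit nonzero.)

These are the integers in [13^2, 13^3), so the count is 13^3 - 13^2 = 12 x 13^2.

Final answer: 2028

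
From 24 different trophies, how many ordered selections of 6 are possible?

P(24,6) = 24!/(24-6)! = 24!/18!.

Final answer: P(24,6) = 96909120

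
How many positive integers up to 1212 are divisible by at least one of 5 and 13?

Multiples of 5: 242. Multiples of 13: 93. Of both (lcm=65): 18.
By inclusion-exclusion: 242 + 93 - 18.

Final answer: 317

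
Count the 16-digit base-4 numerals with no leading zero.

Leading digit: 3 options (nonzero). Other 15 digit(s): 4 options each.
Total: 3 x 4^15.

Final answer: 3221225472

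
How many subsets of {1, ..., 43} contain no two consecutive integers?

Let a(n) count such subsets of {1, ..., n}. Either n is excluded (a(n-1) ways) or n is included, forcing n-1 out (a(n-2) ways), so a(n) = a(n-1) + a(n-2) with a(1)=2, a(2)=3.
Iterating the recurrence: a(1)=2, a(2)=3, a(3)=5, a(4)=8, a(5)=13, a(6)=21, a(7)=34, a(8)=55, a(9)=89, a(10)=144, a(11)=233, a(12)=377, a(13)=610, a(14)=987, a(15)=1597, a(16)=2584, a(17)=4181, a(18)=6765, a(19)=10946, a(20)=17711, a(21)=28657, a(22)=46368, a(23)=75025, a(24)=121393, a(25)=196418, a(26)=317811, a(27)=514229, a(28)=832040, a(29)=1346269, a(30)=2178309, a(31)=3524578, a(32)=5702887, a(33)=9227465, a(34)=14930352, a(35)=24157817, a(36)=39088169, a(37)=63245986, a(38)=102334155, a(39)=165580141, a(40)=267914296, a(41)=433494437, a(42)=701408733, a(43)=1134903170.

Final answer: 1134903170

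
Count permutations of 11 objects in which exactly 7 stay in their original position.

Choose which 7 elements are fixed: C(11,7) = 330.
Derange the remaining 4 using D(j) = (j-1)(D(j-1) + D(j-2)), D(0)=1, D(1)=0: D(2)=1, D(3)=2, D(4)=9.
Total: 330 x 9.

Final answer: C(11,7) D(4) = 2970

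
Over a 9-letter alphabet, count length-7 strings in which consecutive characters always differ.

Let g(n) count such strings. g(1) = 9, and each valid string of length n-1 extends in 8 ways (any symbol but the last), so g(n) = 8 g(n-1).
Total: g(7) = 9 x 8^6.

Final answer: 9 x 8^{6} = 2359296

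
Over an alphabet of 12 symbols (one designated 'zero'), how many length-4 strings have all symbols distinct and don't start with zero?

First digit: 11 (nonzero). Second: 11 (not first). Third: 10, etc.
Total: 11 x 11 x 10 x 9.

Final answer: 10890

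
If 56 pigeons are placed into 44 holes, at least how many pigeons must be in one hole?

By the pigeonhole principle: ceiling(56/44).

Final answer: 2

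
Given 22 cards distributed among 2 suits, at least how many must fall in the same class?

By pigeonhole with 22 objects and 2 categories: ceiling(22/2).

Final answer: 11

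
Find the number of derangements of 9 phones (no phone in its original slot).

D(n) = (n-1)(D(n-1) + D(n-2)), D(0)=1, D(1)=0.
D(2) = 1 x (0 + 1) = 1
D(3) = 2 x (1 + 0) = 2
D(4) = 3 x (2 + 1) = 9
D(5) = 4 x (9 + 2) = 44
D(6) = 5 x (44 + 9) = 265
D(7) = 6 x (265 + 44) = 1854
D(8) = 7 x (1854 + 265) = 14833
D(9) = 8 x (D(8) + D(7)) = 8 x (14833 + 1854)

Final answer: D(9) = 133496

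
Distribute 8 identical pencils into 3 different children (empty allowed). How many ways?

Stars and bars: C(n+k-1, k-1) = C(10,2).

Final answer: C(10,2) = 45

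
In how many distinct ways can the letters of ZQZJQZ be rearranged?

Letters (J:1, Q:2, Z:3). Total letters: 6.
Permutations = 6!/(3! x 2!).

Final answer: 60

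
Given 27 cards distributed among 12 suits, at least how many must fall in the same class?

By pigeonhole with 27 objects and 12 categories: ceiling(27/12).

Final answer: 3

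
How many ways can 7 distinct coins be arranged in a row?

The number of ways to arrange 7 distinct objects is 7!.

Final answer: 7! = 5040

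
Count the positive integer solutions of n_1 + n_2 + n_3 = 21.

Substitute n'_i = n_i - 1 (so n'_i >= 0). Then sum n'_i = 21 - 3 = 18.
Stars and bars: C(18+3-1, 3-1) = C(20,2).

Final answer: C(20,2) = 190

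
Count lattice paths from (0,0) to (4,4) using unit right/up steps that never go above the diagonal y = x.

Total monotonic paths to (4,4): C(8,4) = 70.
Paths that cross above y=x (reflection bijection): C(8,5) = 56.
Valid Dyck paths: 70 - 56.
(This is the Catalan number C_{4}.)

Final answer: C_{4} = 14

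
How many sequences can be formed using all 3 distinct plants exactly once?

The number of ways to arrange 3 distinct objects is 3!.

Final answer: 3! = 6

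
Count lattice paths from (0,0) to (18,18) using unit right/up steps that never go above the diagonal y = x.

Total monotonic paths to (18,18): C(36,18) = 9075135300.
Reflecting each bad path at its first crossing gives a bijection with paths to (17,19): C(36,19) = 8597496600.
Valid Dyck paths: 9075135300 - 8597496600.
(Check: C(36,18) - C(36,19) = C(36,18)/19, the Catalan number C_{18}.)

Final answer: C_{18} = 477638700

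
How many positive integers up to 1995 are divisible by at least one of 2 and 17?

Multiples of 2: 997. Multiples of 17: 117. Of both (lcm=34): 58.
By inclusion-exclusion: 997 + 117 - 58.

Final answer: 1056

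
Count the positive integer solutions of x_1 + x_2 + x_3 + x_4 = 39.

Substitute x'_i = x_i - 1 (so x'_i >= 0). Then sum x'_i = 39 - 4 = 35.
Stars and bars: C(35+4-1, 4-1) = C(38,3).

Final answer: C(38,3) = 8436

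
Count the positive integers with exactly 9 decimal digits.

The leading digit cannot be 0 (9 options); the other 8 digits can be anything (10 options each).
Total: 9 x 10^8.

Final answer: 900000000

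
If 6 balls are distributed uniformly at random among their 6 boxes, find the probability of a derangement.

Derangements satisfy D(n) = (n-1)(D(n-1) + D(n-2)), starting from D(0)=1, D(1)=0.
Building up: D(2)=1, D(3)=2, D(4)=9, D(5)=44, D(6)=265.
Total arrangements: 6! = 720.
Probability = D(6)/6! = 53/144.

Final answer: D(6)/6! = 265/720 = 0.368056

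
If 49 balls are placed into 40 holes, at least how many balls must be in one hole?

By the pigeonhole principle: ceiling(49/40).

Final answer: 2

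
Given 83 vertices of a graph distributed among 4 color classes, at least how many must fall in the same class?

By pigeonhole with 83 objects and 4 categories: ceiling(83/4).

Final answer: 21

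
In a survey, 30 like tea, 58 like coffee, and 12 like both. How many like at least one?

|A union B| = |A| + |B| - |A intersect B| = 30 + 58 - 12.

Final answer: 76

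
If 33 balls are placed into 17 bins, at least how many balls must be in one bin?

By the pigeonhole principle: ceiling(33/17).

Final answer: 2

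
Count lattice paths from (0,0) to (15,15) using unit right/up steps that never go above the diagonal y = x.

Total monotonic paths to (15,15): C(30,15) = 155117520.
A path is bad iff it touches y = x + 1; reflecting its initial segment maps bad paths bijectively onto all paths to (14,16), of which there are C(30,16) = 145422675.
Valid Dyck paths: 155117520 - 145422675.
(These counts are the Catalan numbers.)

Final answer: C_{15} = 9694845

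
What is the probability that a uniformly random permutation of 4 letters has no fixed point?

Use the recurrence D(n) = (n-1)(D(n-1) + D(n-2)) with D(0)=1, D(1)=0.
Building up: D(2)=1, D(3)=2, D(4)=9.
Total arrangements: 4! = 24.
Probability = D(4)/4! = 3/8.

Final answer: D(4)/4! = 9/24 = 0.375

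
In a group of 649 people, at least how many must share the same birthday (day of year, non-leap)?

There are 365 possible values for birthday (day of year, non-leap). With 649 people and 365 categories, by pigeonhole: ceiling(649/365).

Final answer: 2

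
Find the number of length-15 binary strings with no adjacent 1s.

A valid string ends in 0 (append to any length-(n-1) valid string) or in 01 (append to any length-(n-2) valid string), so a(n) = a(n-1) + a(n-2) with a(1)=2, a(2)=3.
Computing successive values: a(1)=2, a(2)=3, a(3)=5, a(4)=8, a(5)=13, a(6)=21, a(7)=34, a(8)=55, a(9)=89, a(10)=144, a(11)=233, a(12)=377, a(13)=610, a(14)=987, a(15)=1597.

Final answer: 1597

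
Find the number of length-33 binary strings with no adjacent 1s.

A valid string ends in 0 (append to any length-(n-1) valid string) or in 01 (append to any length-(n-2) valid string), so a(n) = a(n-1) + a(n-2) with a(1)=2, a(2)=3.
Building up term by term: a(1)=2, a(2)=3, a(3)=5, a(4)=8, a(5)=13, a(6)=21, a(7)=34, a(8)=55, a(9)=89, a(10)=144, a(11)=233, a(12)=377, a(13)=610, a(14)=987, a(15)=1597, a(16)=2584, a(17)=4181, a(18)=6765, a(19)=10946, a(20)=17711, a(21)=28657, a(22)=46368, a(23)=75025, a(24)=121393, a(25)=196418, a(26)=317811, a(27)=514229, a(28)=832040, a(29)=1346269, a(30)=2178309, a(31)=3524578, a(32)=5702887, a(33)=9227465.

Final answer: 9227465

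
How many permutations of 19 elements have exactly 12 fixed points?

Choose which 12 elements are fixed: C(19,12) = 50388.
Derange the remaining 7 using D(j) = (j-1)(D(j-1) + D(j-2)), D(0)=1, D(1)=0: D(2)=1, D(3)=2, D(4)=9, D(5)=44, D(6)=265, D(7)=1854.
Total: 50388 x 1854.

Final answer: C(19,12) D(7) = 93419352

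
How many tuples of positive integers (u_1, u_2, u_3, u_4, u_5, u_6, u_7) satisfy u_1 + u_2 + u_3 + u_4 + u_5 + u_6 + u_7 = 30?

Substitute u'_i = u_i - 1 (so u'_i >= 0). Then sum u'_i = 30 - 7 = 23.
Stars and bars: C(23+7-1, 7-1) = C(29,6).

Final answer: C(29,6) = 475020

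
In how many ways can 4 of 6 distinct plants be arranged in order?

P(6,4) = 6!/(6-4)! = 6!/2!.

Final answer: P(6,4) = 360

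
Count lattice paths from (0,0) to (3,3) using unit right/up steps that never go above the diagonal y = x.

Total monotonic paths to (3,3): C(6,3) = 20.
A path is bad iff it touches y = x + 1; reflecting its initial segment maps bad paths bijectively onto all paths to (2,4), of which there are C(6,4) = 15.
Valid Dyck paths: 20 - 15.
(Check: C(6,3) - C(6,4) = C(6,3)/4, the Catalan number C_{3}.)

Final answer: C_{3} = 5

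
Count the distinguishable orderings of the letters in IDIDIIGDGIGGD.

Letters (D:4, G:4, I:5). Total letters: 13.
Permutations = 13!/(5! x 4! x 4!).

Final answer: 90090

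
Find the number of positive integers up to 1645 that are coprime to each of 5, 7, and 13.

|div by 5|=329, |div by 7|=235, |div by 13|=126.
|div by 5&7|=47, |div by 5&13|=25, |div by 7&13|=18, |div by all|=3.
By inclusion-exclusion, divisible by at least one: 329+235+126-47-25-18+3 = 603.
Not divisible by any: 1645 - 603.

Final answer: 1042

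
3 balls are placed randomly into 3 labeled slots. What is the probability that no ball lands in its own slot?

D(n) = (n-1)(D(n-1) + D(n-2)), D(0)=1, D(1)=0.
Building up: D(2)=1, D(3)=2.
Total arrangements: 3! = 6.
Probability = D(3)/3! = 1/3.

Final answer: D(3)/3! = 2/6 = 0.333333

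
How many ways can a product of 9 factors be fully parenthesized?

The structures are counted by the Catalan number C_n. Here n = 9 - 1 = 8.
C_n = (2n)!/(n!(n+1)!), so C_{8} = 16!/(8! x 9!) = C(16,8)/9 = 12870/9.

Final answer: C_{8} = 1430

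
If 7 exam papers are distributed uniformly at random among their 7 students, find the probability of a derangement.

Use the recurrence D(n) = (n-1)(D(n-1) + D(n-2)) with D(0)=1, D(1)=0.
Building up: D(2)=1, D(3)=2, D(4)=9, D(5)=44, D(6)=265, D(7)=1854.
Total arrangements: 7! = 5040.
Probability = D(7)/7! = 103/280.

Final answer: D(7)/7! = 1854/5040 = 0.367857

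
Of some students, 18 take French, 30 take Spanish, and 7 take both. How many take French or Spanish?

|A union B| = |A| + |B| - |A intersect B| = 18 + 30 - 7.

Final answer: 41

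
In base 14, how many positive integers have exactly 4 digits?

These are the integers in [14^3, 14^4), so the count is 14^4 - 14^3 = 13 x 14^3.

Final answer: 35672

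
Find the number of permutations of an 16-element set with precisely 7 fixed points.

Choose which 7 elements are fixed: C(16,7) = 11440.
Derange the remaining 9 using D(j) = (j-1)(D(j-1) + D(j-2)), D(0)=1, D(1)=0: D(2)=1, D(3)=2, D(4)=9, D(5)=44, D(6)=265, D(7)=1854, D(8)=14833, D(9)=133496.
Total: 11440 x 133496.

Final answer: C(16,7) D(9) = 1527194240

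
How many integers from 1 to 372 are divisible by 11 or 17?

Multiples of 11: 33. Multiples of 17: 21. Of both (lcm=187): 1.
By inclusion-exclusion: 33 + 21 - 1.

Final answer: 53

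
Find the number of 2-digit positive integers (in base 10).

These are the integers in [10^1, 10^2), so the count is 10^2 - 10^1 = 9 x 10^1.

Final answer: 90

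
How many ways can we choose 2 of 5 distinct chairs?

C(5,2) = 5!/(2! x (5-2)!).

Final answer: C(5,2) = 10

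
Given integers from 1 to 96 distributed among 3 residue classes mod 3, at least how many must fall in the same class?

By pigeonhole with 96 objects and 3 categories: ceiling(96/3).

Final answer: 32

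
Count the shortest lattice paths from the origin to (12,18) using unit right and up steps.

Each path has 12 right steps and 18 up steps in some order (30 steps total).
Choose which 18 of the 30 steps are up: C(30,18).

Final answer: C(30,18) = 86493225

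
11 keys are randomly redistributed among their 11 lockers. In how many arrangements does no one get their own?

Derangements satisfy D(n) = (n-1)(D(n-1) + D(n-2)), starting from D(0)=1, D(1)=0.
D(2) = 1 x (0 + 1) = 1
D(3) = 2 x (1 + 0) = 2
D(4) = 3 x (2 + 1) = 9
D(5) = 4 x (9 + 2) = 44
D(6) = 5 x (44 + 9) = 265
D(7) = 6 x (265 + 44) = 1854
D(8) = 7 x (1854 + 265) = 14833
D(9) = 8 x (14833 + 1854) = 133496
D(10) = 9 x (133496 + 14833) = 1334961
D(11) = 10 x (D(10) + D(9)) = 10 x (1334961 + 133496)

Final answer: D(11) = 14684570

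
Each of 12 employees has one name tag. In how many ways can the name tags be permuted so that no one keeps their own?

D(n) = (n-1)(D(n-1) + D(n-2)), D(0)=1, D(1)=0.
D(2) = 1 x (0 + 1) = 1
D(3) = 2 x (1 + 0) = 2
D(4) = 3 x (2 + 1) = 9
D(5) = 4 x (9 + 2) = 44
D(6) = 5 x (44 + 9) = 265
D(7) = 6 x (265 + 44) = 1854
D(8) = 7 x (1854 + 265) = 14833
D(9) = 8 x (14833 + 1854) = 133496
D(10) = 9 x (133496 + 14833) = 1334961
D(11) = 10 x (1334961 + 133496) = 14684570
D(12) = 11 x (D(11) + D(10)) = 11 x (14684570 + 1334961)

Final answer: D(12) = 176214841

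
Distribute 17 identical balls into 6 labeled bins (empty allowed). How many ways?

Stars and bars: C(n+k-1, k-1) = C(22,5).

Final answer: C(22,5) = 26334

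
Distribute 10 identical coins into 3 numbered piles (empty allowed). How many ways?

Stars and bars: C(n+k-1, k-1) = C(12,2).

Final answer: C(12,2) = 66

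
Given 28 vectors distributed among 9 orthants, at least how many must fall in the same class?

By pigeonhole with 28 objects and 9 categories: ceiling(28/9).

Final answer: 4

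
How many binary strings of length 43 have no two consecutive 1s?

Let a(n) count valid strings. If the last bit is 0 the prefix is any valid string of length n-1; if it is 1 the string must end in 01 with a valid prefix of length n-2. So a(n) = a(n-1) + a(n-2), a(1)=2, a(2)=3.
Building up term by term: a(1)=2, a(2)=3, a(3)=5, a(4)=8, a(5)=13, a(6)=21, a(7)=34, a(8)=55, a(9)=89, a(10)=144, a(11)=233, a(12)=377, a(13)=610, a(14)=987, a(15)=1597, a(16)=2584, a(17)=4181, a(18)=6765, a(19)=10946, a(20)=17711, a(21)=28657, a(22)=46368, a(23)=75025, a(24)=121393, a(25)=196418, a(26)=317811, a(27)=514229, a(28)=832040, a(29)=1346269, a(30)=2178309, a(31)=3524578, a(32)=5702887, a(33)=9227465, a(34)=14930352, a(35)=24157817, a(36)=39088169, a(37)=63245986, a(38)=102334155, a(39)=165580141, a(40)=267914296, a(41)=433494437, a(42)=701408733, a(43)=1134903170.

Final answer: 1134903170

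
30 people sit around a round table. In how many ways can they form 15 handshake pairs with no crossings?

This is a standard Catalan-number count: the answer is C_n. Here n = 30/2 = 15.
C_n = C(2n,n) - C(2n,n+1), so C_{15} = C(30,15) - C(30,16) = 155117520 - 145422675.

Final answer: C_{15} = 9694845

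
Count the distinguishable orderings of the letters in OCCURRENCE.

Letters (C:3, E:2, N:1, O:1, R:2, U:1). Total letters: 10.
Permutations = 10!/(3! x 2! x 2!).

Final answer: 151200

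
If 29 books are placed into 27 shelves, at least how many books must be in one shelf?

By the pigeonhole principle: ceiling(29/27).

Final answer: 2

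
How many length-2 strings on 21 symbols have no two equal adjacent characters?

Let g(n) count such strings. g(1) = 21, and each valid string of length n-1 extends in 20 ways (any symbol but the last), so g(n) = 20 g(n-1).
Total: g(2) = 21 x 20^1.

Final answer: 21 x 20^{1} = 420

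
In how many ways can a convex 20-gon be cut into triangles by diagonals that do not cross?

The structures are counted by the Catalan number C_n. Here n = 20 - 2 = 18.
C_n = C(2n,n)/(n+1), so C_{18} = C(36,18)/19 = 9075135300/19.

Final answer: C_{18} = 477638700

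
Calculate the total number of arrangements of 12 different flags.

The number of ways to arrange 12 distinct objects is 12!.

Final answer: 12! = 479001600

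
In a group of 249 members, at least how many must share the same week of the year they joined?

There are 52 possible values for week of the year they joined. With 249 members and 52 categories, by pigeonhole: ceiling(249/52).

Final answer: 5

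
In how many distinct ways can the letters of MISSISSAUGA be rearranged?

Letters (A:2, G:1, I:2, M:1, S:4, U:1). Total letters: 11.
Permutations = 11!/(4! x 2! x 2!).

Final answer: 415800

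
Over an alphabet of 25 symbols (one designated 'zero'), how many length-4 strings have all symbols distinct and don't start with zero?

First digit: 24 (nonzero). Second: 24 (not first). Third: 23, etc.
Total: 24 x 24 x 23 x 22.

Final answer: 291456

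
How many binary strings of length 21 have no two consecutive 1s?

A valid string ends in 0 (append to any length-(n-1) valid string) or in 01 (append to any length-(n-2) valid string), so a(n) = a(n-1) + a(n-2) with a(1)=2, a(2)=3.
Computing successive values: a(1)=2, a(2)=3, a(3)=5, a(4)=8, a(5)=13, a(6)=21, a(7)=34, a(8)=55, a(9)=89, a(10)=144, a(11)=233, a(12)=377, a(13)=610, a(14)=987, a(15)=1597, a(16)=2584, a(17)=4181, a(18)=6765, a(19)=10946, a(20)=17711, a(21)=28657.

Final answer: 28657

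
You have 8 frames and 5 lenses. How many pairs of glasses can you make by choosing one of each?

By the multiplication principle: 8 x 5.

Final answer: 40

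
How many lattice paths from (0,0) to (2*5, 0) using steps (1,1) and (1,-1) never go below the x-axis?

Total monotonic paths to (5,5): C(10,5) = 252.
By the reflection principle, paths that go above the diagonal number C(10,6) = 210.
Valid Dyck paths: 252 - 210.
(Equivalently, C_{5} = C(10,5)/6 = 252/6.)

Final answer: C_{5} = 42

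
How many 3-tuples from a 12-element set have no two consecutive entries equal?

First character: 12 choices. Each subsequent: 11 choices (must differ from the previous one).
Total: 12 x 11^2.

Final answer: 12 x 11^{2} = 1452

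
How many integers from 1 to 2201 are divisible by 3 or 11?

Multiples of 3: 733. Multiples of 11: 200. Of both (lcm=33): 66.
By inclusion-exclusion: 733 + 200 - 66.

Final answer: 867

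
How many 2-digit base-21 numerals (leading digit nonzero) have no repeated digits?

First digit: 20 (nonzero). Second: 20 (not first). Third: 19, etc.
Total: 20 x 20.

Final answer: 400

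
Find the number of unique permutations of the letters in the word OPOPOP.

Letters (O:3, P:3). Total letters: 6.
Permutations = 6!/(3! x 3!).

Final answer: 20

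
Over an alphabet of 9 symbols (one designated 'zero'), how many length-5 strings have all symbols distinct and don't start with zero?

The leading digit has 8 choices (anything but zero); the next has 8 (anything but the first), then 7, and so on, one fewer each time.
Total: 8 x 8 x 7 x 6 x 5.

Final answer: 13440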